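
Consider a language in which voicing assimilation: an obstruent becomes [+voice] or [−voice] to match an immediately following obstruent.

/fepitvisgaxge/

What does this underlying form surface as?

[fepidvizgaɣge]

/t/ before /v/ (voiced) → [d]
/s/ before /g/ (voiced) → [z]
/x/ before /g/ (voiced) → [ɣ]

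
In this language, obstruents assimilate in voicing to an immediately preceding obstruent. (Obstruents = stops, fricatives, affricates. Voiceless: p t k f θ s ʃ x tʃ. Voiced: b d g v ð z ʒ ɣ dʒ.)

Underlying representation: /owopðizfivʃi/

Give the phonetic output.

[owopθizvivʒi]

/ð/ after /p/ (voiceless) → [θ]
/f/ after /z/ (voiced) → [v]
/ʃ/ after /v/ (voiced) → [ʒ]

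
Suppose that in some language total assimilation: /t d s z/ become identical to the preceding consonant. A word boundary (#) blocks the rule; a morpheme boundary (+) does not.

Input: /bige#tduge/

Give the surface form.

[bige#ttuge]

/d/ after /t/ → [t] (total assimilation)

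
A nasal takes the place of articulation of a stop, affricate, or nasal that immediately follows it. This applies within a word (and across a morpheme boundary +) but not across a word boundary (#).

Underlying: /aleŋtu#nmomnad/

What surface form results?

[alentu#mmonnad]

/ŋ/ before /t/ (alveolar) → [n]
/n/ before /m/ (labial) → [m]
/m/ before /n/ (alveolar) → [n]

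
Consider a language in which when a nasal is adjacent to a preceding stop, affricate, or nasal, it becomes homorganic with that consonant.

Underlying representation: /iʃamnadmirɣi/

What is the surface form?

/n/ after /m/ (labial) → [m]
/m/ after /d/ (alveolar) → [n]

[iʃammadnirɣi]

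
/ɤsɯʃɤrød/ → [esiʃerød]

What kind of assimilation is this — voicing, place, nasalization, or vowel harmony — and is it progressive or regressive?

vowel harmony, regressive

/ɤ/→[e] /ɯ/→[i] /ɤ/→[e].
Vowels agree with the last vowel, so the harmony is regressive.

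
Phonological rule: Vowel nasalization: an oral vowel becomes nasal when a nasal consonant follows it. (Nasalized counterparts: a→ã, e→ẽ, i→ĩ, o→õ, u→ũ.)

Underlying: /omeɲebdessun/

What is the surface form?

[õmẽɲebdessũn]

/o/ before nasal /m/ → [õ]
/e/ before nasal /ɲ/ → [ẽ]
/u/ before nasal /n/ → [ũ]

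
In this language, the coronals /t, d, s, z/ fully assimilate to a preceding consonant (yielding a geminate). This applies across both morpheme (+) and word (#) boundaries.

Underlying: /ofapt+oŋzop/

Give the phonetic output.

/t/ after /p/ → [p] (total assimilation)
/z/ after /ŋ/ → [ŋ] (total assimilation)

[ofapp+oŋŋop]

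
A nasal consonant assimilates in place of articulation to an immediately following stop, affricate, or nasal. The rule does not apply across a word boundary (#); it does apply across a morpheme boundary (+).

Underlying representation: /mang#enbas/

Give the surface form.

/n/ before /g/ (velar) → [ŋ]
/n/ before /b/ (labial) → [m]

[maŋg#embas]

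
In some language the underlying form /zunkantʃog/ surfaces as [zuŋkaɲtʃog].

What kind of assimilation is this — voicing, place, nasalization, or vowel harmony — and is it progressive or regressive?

/n/→[ŋ] /n/→[ɲ].
Each target copies a feature from the following segment, so the direction is regressive.

place assimilation, regressive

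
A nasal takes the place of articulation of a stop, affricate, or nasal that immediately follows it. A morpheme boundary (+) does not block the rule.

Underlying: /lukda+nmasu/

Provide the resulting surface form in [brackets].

[lukda+mmasu]

/n/ before /m/ (labial) → [m]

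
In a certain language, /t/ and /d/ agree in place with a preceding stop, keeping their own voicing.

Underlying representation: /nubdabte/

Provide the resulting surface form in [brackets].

/d/ after /b/ (labial) → [b]
/t/ after /b/ (labial) → [p]

[nubbabpe]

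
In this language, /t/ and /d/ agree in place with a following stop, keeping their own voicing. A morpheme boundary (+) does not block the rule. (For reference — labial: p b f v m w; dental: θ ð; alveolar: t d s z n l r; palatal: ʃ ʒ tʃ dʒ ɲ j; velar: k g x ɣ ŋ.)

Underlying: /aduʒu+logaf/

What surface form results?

[aduʒu+logaf]

no segment meets the rule's conditions; no change.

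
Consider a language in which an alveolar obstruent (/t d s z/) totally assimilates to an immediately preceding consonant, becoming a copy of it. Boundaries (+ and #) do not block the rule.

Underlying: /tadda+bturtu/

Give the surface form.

[tadda+bburru]

/t/ after /b/ → [b] (total assimilation)
/t/ after /r/ → [r] (total assimilation)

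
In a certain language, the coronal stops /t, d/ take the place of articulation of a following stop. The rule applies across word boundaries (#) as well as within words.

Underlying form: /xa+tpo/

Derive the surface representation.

/t/ before /p/ (labial) → [p]

[xa+ppo]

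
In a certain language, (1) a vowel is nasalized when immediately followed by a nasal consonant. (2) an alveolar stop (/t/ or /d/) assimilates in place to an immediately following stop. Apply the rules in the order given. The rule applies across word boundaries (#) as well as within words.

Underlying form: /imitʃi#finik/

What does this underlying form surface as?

Rule 1: /i/ before nasal /m/ → [ĩ]
Rule 1: /i/ before nasal /n/ → [ĩ]
After rule 1: ĩmitʃi#fĩnik
Rule 2: no segment meets the rule's conditions; no change.

[ĩmitʃi#fĩnik]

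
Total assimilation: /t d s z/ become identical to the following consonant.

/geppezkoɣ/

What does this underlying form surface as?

[geppekkoɣ]

/z/ before /k/ → [k] (total assimilation)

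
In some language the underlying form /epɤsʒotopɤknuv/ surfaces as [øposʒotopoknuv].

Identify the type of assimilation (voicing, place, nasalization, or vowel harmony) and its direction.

vowel harmony, regressive

/e/→[ø] /ɤ/→[o] /ɤ/→[o].
Vowels agree with the last vowel, so the harmony is regressive.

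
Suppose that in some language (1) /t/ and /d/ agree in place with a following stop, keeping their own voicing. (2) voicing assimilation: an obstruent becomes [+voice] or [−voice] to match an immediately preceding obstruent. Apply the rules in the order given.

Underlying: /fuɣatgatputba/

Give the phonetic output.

Rule 1: /t/ before /g/ (velar) → [k]
Rule 1: /t/ before /p/ (labial) → [p]
Rule 1: /t/ before /b/ (labial) → [p]
After rule 1: fuɣakgappupba
Rule 2: /g/ after /k/ (voiceless) → [k]
Rule 2: /b/ after /p/ (voiceless) → [p]

[fuɣakkappuppa]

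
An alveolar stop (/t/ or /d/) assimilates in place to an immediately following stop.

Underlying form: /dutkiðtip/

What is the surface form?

/t/ before /k/ (velar) → [k]

[dukkiðtip]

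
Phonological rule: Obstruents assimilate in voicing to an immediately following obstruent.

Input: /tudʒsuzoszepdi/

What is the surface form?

/dʒ/ before /s/ (voiceless) → [tʃ]
/s/ before /z/ (voiced) → [z]
/p/ before /d/ (voiced) → [b]

[tutʃsuzozzebdi]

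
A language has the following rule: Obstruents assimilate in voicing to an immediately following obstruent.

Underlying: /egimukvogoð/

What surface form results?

/k/ before /v/ (voiced) → [g]

[egimugvogoð]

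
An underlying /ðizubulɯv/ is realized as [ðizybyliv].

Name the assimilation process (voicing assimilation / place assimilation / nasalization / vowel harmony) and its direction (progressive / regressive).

/u/→[y] /u/→[y] /ɯ/→[i].
Vowels agree with the first vowel, so the harmony is progressive.

vowel harmony, progressive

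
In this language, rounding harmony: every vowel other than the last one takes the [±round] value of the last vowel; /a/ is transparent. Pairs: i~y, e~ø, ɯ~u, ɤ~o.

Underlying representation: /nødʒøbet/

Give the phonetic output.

/ø/ harmonizes with /e/ ([-round]) → [e]
/ø/ harmonizes with /e/ ([-round]) → [e]

[nedʒebet]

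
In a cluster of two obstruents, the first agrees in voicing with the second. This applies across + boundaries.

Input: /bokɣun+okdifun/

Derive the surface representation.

[bogɣun+ogdifun]

/k/ before /ɣ/ (voiced) → [g]
/k/ before /d/ (voiced) → [g]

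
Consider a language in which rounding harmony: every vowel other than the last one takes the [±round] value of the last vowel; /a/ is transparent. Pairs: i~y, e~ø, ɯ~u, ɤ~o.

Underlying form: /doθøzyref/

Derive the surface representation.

/o/ harmonizes with /e/ ([-round]) → [ɤ]
/ø/ harmonizes with /e/ ([-round]) → [e]
/y/ harmonizes with /e/ ([-round]) → [i]

[dɤθeziref]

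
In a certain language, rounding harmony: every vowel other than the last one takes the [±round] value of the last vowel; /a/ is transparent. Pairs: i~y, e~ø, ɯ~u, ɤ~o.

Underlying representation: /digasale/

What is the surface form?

[digasale]

no segment meets the rule's conditions; no change.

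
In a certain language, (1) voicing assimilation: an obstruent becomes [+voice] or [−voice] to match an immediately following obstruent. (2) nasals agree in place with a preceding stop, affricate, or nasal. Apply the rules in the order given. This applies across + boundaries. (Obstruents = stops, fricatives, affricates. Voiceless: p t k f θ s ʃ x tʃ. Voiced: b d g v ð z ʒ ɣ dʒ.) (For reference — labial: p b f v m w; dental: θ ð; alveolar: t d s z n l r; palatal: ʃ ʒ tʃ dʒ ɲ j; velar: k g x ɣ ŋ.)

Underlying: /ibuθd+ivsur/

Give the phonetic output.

Rule 1: /θ/ before /d/ (voiced) → [ð]
Rule 1: /v/ before /s/ (voiceless) → [f]
After rule 1: ibuðd+ifsur
Rule 2: no segment meets the rule's conditions; no change.

[ibuðd+ifsur]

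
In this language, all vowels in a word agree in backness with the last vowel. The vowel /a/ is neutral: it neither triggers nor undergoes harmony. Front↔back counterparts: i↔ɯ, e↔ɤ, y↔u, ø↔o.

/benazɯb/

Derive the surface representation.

[bɤnazɯb]

/e/ harmonizes with /ɯ/ ([+back]) → [ɤ]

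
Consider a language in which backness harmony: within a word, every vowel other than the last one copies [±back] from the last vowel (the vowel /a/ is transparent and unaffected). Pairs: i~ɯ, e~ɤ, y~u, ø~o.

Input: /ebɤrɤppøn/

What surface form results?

[ebereppøn]

/ɤ/ harmonizes with /ø/ ([-back]) → [e]
/ɤ/ harmonizes with /ø/ ([-back]) → [e]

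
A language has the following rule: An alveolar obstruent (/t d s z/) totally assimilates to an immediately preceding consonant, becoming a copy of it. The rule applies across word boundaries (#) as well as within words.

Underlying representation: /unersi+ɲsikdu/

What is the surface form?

/s/ after /r/ → [r] (total assimilation)
/s/ after /ɲ/ → [ɲ] (total assimilation)
/d/ after /k/ → [k] (total assimilation)

[unerri+ɲɲikku]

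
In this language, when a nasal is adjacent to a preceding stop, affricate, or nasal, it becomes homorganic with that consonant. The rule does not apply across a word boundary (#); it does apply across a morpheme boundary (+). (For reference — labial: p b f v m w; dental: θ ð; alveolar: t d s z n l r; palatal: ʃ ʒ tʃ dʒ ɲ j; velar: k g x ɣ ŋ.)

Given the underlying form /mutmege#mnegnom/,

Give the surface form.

/m/ after /t/ (alveolar) → [n]
/n/ after /m/ (labial) → [m]
/n/ after /g/ (velar) → [ŋ]

[mutnege#mmegŋom]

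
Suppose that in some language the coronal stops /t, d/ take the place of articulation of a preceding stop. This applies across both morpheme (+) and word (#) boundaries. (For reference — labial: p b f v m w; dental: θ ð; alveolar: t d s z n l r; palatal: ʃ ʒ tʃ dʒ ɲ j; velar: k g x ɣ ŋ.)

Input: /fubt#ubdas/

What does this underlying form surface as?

/t/ after /b/ (labial) → [p]
/d/ after /b/ (labial) → [b]

[fubp#ubbas]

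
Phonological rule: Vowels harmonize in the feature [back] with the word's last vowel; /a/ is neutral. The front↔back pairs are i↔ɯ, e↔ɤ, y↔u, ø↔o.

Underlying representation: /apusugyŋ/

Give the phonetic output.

/u/ harmonizes with /y/ ([-back]) → [y]
/u/ harmonizes with /y/ ([-back]) → [y]

[apysygyŋ]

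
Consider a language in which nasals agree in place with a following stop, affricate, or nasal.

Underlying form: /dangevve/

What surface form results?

[daŋgevve]

/n/ before /g/ (velar) → [ŋ]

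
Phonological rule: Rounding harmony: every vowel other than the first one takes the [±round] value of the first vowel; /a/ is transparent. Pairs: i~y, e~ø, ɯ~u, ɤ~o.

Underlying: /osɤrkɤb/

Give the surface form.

[osorkob]

/ɤ/ harmonizes with /o/ ([+round]) → [o]
/ɤ/ harmonizes with /o/ ([+round]) → [o]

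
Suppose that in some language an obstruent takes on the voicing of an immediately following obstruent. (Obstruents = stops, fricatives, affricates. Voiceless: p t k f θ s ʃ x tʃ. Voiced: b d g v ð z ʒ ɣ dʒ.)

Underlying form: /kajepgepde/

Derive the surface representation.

/p/ before /g/ (voiced) → [b]
/p/ before /d/ (voiced) → [b]

[kajebgebde]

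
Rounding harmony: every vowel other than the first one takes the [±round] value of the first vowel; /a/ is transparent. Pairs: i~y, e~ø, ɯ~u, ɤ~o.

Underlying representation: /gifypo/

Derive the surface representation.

[gifipɤ]

/y/ harmonizes with /i/ ([-round]) → [i]
/o/ harmonizes with /i/ ([-round]) → [ɤ]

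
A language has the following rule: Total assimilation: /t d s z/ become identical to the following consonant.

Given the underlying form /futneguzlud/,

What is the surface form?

/t/ before /n/ → [n] (total assimilation)
/z/ before /l/ → [l] (total assimilation)

[funnegullud]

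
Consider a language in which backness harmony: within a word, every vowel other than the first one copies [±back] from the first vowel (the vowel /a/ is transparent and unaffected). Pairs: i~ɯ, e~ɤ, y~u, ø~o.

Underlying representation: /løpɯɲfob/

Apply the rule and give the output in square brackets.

/ɯ/ harmonizes with /ø/ ([-back]) → [i]
/o/ harmonizes with /ø/ ([-back]) → [ø]

[løpiɲføb]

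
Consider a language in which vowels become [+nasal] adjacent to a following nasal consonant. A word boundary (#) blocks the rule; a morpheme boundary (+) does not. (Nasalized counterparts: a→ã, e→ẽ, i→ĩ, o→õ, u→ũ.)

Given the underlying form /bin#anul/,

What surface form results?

/i/ before nasal /n/ → [ĩ]
/a/ before nasal /n/ → [ã]

[bĩn#ãnul]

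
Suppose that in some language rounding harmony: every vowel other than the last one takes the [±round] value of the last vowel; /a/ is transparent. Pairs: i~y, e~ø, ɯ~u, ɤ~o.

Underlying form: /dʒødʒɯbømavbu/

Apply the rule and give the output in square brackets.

/ɯ/ harmonizes with /u/ ([+round]) → [u]

[dʒødʒubømavbu]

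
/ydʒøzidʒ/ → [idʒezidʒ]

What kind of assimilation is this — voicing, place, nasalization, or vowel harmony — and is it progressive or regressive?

/y/→[i] /ø/→[e].
Vowels agree with the last vowel, so the harmony is regressive.

vowel harmony, regressive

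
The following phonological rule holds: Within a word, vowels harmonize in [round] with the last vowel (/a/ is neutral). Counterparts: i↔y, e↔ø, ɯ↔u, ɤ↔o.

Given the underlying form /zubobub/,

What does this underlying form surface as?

no segment meets the rule's conditions; no change.

[zubobub]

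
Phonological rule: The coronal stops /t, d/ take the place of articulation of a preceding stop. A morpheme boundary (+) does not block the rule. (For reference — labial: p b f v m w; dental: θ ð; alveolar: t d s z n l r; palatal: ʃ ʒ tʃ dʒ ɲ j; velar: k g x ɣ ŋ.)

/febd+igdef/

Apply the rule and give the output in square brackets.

[febb+iggef]

/d/ after /b/ (labial) → [b]
/d/ after /g/ (velar) → [g]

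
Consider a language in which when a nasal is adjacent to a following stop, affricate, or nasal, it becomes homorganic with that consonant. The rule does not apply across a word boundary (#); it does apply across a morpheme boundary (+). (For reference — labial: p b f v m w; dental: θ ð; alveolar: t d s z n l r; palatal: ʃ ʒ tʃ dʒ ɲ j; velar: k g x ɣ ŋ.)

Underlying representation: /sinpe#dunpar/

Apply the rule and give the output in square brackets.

[simpe#dumpar]

/n/ before /p/ (labial) → [m]
/n/ before /p/ (labial) → [m]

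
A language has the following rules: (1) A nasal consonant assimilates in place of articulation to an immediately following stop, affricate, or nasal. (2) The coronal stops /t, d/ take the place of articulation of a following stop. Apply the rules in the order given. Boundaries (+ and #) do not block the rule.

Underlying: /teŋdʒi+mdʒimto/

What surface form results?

[teɲdʒi+ɲdʒinto]

Rule 1: /ŋ/ before /dʒ/ (palatal) → [ɲ]
Rule 1: /m/ before /dʒ/ (palatal) → [ɲ]
Rule 1: /m/ before /t/ (alveolar) → [n]
After rule 1: teɲdʒi+ɲdʒinto
Rule 2: no segment meets the rule's conditions; no change.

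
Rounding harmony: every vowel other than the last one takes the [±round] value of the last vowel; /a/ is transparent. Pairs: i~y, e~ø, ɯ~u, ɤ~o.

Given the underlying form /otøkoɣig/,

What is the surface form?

/o/ harmonizes with /i/ ([-round]) → [ɤ]
/ø/ harmonizes with /i/ ([-round]) → [e]
/o/ harmonizes with /i/ ([-round]) → [ɤ]

[ɤtekɤɣig]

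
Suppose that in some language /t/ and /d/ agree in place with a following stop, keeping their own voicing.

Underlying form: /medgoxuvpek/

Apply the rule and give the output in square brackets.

[meggoxuvpek]

/d/ before /g/ (velar) → [g]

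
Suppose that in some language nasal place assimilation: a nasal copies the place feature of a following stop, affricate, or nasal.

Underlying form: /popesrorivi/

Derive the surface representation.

no segment meets the rule's conditions; no change.

[popesrorivi]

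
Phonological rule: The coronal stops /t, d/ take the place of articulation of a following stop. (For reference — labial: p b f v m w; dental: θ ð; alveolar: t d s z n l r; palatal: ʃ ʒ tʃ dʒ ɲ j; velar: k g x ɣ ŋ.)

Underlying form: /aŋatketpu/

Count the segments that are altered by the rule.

/t/ before /k/ (velar) → [k]
/t/ before /p/ (labial) → [p]
2 segments change.

2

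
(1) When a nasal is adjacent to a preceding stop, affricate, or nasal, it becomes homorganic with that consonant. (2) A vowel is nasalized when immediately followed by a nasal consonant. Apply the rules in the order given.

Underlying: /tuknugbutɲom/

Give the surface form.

[tukŋugbutnõm]

Rule 1: /n/ after /k/ (velar) → [ŋ]
Rule 1: /ɲ/ after /t/ (alveolar) → [n]
After rule 1: tukŋugbutnom
Rule 2: /o/ before nasal /m/ → [õ]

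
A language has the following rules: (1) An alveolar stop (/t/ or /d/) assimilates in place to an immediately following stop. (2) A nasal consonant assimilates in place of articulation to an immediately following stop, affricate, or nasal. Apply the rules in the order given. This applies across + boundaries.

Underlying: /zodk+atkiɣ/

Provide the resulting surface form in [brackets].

[zogk+akkiɣ]

Rule 1: /d/ before /k/ (velar) → [g]
Rule 1: /t/ before /k/ (velar) → [k]
After rule 1: zogk+akkiɣ
Rule 2: no segment meets the rule's conditions; no change.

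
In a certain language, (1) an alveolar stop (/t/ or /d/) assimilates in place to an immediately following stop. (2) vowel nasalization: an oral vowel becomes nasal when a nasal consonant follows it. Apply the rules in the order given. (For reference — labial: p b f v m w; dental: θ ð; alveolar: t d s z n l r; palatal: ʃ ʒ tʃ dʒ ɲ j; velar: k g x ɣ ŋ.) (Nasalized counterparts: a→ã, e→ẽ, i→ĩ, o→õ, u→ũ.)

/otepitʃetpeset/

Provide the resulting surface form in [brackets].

Rule 1: /t/ before /p/ (labial) → [p]
After rule 1: otepitʃeppeset
Rule 2: no segment meets the rule's conditions; no change.

[otepitʃeppeset]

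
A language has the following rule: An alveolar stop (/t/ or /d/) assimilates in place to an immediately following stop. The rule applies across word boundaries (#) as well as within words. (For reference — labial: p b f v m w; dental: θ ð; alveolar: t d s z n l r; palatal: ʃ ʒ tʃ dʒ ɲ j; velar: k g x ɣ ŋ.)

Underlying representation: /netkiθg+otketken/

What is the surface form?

[nekkiθg+okkekken]

/t/ before /k/ (velar) → [k]
/t/ before /k/ (velar) → [k]
/t/ before /k/ (velar) → [k]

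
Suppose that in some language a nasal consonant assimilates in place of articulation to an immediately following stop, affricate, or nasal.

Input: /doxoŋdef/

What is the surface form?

/ŋ/ before /d/ (alveolar) → [n]

[doxondef]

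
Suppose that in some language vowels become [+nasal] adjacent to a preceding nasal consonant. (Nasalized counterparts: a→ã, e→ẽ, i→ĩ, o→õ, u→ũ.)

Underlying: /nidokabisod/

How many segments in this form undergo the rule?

/i/ after nasal /n/ → [ĩ]
1 segment changes.

1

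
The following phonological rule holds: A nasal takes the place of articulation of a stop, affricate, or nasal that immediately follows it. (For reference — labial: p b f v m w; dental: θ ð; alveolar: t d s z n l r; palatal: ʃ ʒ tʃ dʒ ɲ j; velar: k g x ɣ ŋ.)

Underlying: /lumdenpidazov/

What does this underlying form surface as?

[lundempidazov]

/m/ before /d/ (alveolar) → [n]
/n/ before /p/ (labial) → [m]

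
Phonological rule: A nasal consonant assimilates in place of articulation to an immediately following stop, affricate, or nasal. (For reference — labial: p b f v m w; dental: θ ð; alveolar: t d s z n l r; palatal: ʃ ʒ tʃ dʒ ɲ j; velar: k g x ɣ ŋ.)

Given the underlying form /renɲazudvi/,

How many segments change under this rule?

/n/ before /ɲ/ (palatal) → [ɲ]
1 segment changes.

1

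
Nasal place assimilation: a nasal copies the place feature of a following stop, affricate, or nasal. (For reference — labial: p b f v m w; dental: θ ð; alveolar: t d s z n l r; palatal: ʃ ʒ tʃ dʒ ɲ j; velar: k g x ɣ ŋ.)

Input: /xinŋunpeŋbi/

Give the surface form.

/n/ before /ŋ/ (velar) → [ŋ]
/n/ before /p/ (labial) → [m]
/ŋ/ before /b/ (labial) → [m]

[xiŋŋumpembi]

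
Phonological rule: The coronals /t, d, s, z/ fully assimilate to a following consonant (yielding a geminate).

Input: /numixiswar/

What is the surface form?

/s/ before /w/ → [w] (total assimilation)

[numixiwwar]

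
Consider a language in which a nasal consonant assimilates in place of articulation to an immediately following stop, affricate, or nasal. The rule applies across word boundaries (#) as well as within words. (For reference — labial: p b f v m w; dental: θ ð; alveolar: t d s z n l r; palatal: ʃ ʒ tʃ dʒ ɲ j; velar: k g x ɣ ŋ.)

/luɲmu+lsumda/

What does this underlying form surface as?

[lummu+lsunda]

/ɲ/ before /m/ (labial) → [m]
/m/ before /d/ (alveolar) → [n]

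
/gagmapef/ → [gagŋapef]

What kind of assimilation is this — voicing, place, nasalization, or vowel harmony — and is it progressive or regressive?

/m/→[ŋ].
Each target copies a feature from the preceding segment, so the direction is progressive.

place assimilation, progressive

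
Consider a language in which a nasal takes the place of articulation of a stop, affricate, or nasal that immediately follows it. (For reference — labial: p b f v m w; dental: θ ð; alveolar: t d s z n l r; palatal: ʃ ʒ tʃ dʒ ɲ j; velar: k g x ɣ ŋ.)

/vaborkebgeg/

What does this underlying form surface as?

[vaborkebgeg]

no segment meets the rule's conditions; no change.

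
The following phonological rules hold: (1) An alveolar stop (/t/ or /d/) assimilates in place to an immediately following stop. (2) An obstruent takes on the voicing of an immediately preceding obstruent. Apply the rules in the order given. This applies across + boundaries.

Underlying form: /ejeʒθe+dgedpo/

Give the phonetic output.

Rule 1: /d/ before /g/ (velar) → [g]
Rule 1: /d/ before /p/ (labial) → [b]
After rule 1: ejeʒθe+ggebpo
Rule 2: /θ/ after /ʒ/ (voiced) → [ð]
Rule 2: /p/ after /b/ (voiced) → [b]

[ejeʒðe+ggebbo]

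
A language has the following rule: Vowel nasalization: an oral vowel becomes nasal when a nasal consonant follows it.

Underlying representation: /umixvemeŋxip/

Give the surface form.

/u/ before nasal /m/ → [ũ]
/e/ before nasal /m/ → [ẽ]
/e/ before nasal /ŋ/ → [ẽ]

[ũmixvẽmẽŋxip]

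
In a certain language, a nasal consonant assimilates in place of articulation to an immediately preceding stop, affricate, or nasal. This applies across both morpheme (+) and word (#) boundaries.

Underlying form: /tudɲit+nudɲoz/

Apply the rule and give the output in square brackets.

/ɲ/ after /d/ (alveolar) → [n]
/ɲ/ after /d/ (alveolar) → [n]

[tudnit+nudnoz]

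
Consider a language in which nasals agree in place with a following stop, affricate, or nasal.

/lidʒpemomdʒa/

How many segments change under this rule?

1

/m/ before /dʒ/ (palatal) → [ɲ]
1 segment changes.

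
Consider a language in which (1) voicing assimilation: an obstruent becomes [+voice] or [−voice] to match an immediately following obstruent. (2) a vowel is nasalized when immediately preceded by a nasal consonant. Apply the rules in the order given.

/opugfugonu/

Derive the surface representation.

Rule 1: /g/ before /f/ (voiceless) → [k]
After rule 1: opukfugonu
Rule 2: /u/ after nasal /n/ → [ũ]

[opukfugonũ]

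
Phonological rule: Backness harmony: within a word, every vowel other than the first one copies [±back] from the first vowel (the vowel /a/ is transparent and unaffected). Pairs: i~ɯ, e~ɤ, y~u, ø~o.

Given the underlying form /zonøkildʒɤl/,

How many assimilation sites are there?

/ø/ harmonizes with /o/ ([+back]) → [o]
/i/ harmonizes with /o/ ([+back]) → [ɯ]
2 segments change.

2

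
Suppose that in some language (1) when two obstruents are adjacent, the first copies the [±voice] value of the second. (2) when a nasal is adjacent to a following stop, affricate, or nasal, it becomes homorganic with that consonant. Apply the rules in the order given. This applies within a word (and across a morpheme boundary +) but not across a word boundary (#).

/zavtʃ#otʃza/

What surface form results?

[zaftʃ#odʒza]

Rule 1: /v/ before /tʃ/ (voiceless) → [f]
Rule 1: /tʃ/ before /z/ (voiced) → [dʒ]
After rule 1: zaftʃ#odʒza
Rule 2: no segment meets the rule's conditions; no change.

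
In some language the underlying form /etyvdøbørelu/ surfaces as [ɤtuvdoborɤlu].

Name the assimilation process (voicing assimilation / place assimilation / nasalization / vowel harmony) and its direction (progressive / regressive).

vowel harmony, regressive

/e/→[ɤ] /y/→[u] /ø/→[o] /ø/→[o] /e/→[ɤ].
Vowels agree with the last vowel, so the harmony is regressive.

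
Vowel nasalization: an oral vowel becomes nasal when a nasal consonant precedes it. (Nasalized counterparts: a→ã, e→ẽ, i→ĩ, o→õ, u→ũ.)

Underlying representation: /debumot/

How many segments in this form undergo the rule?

1

/o/ after nasal /m/ → [õ]
1 segment changes.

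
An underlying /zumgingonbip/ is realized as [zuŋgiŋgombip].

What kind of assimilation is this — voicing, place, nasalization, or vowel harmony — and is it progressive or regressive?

place assimilation, regressive

/m/→[ŋ] /n/→[ŋ] /n/→[m].
Each target copies a feature from the following segment, so the direction is regressive.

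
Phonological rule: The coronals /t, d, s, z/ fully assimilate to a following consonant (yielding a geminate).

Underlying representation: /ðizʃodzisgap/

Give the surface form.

[ðiʃʃozziggap]

/z/ before /ʃ/ → [ʃ] (total assimilation)
/d/ before /z/ → [z] (total assimilation)
/s/ before /g/ → [g] (total assimilation)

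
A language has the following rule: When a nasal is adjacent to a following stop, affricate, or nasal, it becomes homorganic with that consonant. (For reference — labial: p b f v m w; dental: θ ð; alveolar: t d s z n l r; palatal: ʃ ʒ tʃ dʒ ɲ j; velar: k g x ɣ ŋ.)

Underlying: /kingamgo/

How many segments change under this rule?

2

/n/ before /g/ (velar) → [ŋ]
/m/ before /g/ (velar) → [ŋ]
2 segments change.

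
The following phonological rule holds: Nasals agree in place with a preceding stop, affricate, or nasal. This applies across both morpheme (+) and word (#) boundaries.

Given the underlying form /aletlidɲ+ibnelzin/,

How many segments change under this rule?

/ɲ/ after /d/ (alveolar) → [n]
/n/ after /b/ (labial) → [m]
2 segments change.

2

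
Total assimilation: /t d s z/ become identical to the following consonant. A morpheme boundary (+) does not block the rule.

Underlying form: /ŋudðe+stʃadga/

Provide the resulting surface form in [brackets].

[ŋuððe+tʃtʃagga]

/d/ before /ð/ → [ð] (total assimilation)
/s/ before /tʃ/ → [tʃ] (total assimilation)
/d/ before /g/ → [g] (total assimilation)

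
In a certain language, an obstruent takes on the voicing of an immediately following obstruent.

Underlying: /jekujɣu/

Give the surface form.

[jekujɣu]

no segment meets the rule's conditions; no change.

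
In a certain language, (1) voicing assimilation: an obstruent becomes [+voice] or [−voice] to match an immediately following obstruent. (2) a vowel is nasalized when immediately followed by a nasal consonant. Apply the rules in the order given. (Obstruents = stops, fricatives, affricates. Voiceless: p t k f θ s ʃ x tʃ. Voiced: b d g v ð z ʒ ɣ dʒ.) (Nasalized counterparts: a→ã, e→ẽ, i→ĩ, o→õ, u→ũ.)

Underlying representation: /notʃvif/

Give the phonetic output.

[nodʒvif]

Rule 1: /tʃ/ before /v/ (voiced) → [dʒ]
After rule 1: nodʒvif
Rule 2: no segment meets the rule's conditions; no change.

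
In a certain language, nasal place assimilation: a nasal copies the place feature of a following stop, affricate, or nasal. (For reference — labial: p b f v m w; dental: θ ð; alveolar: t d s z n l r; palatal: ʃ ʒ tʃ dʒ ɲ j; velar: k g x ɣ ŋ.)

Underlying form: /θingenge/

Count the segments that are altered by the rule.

/n/ before /g/ (velar) → [ŋ]
/n/ before /g/ (velar) → [ŋ]
2 segments change.

2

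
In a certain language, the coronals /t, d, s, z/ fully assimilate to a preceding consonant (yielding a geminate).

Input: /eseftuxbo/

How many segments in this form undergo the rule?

/t/ after /f/ → [f] (total assimilation)
1 segment changes.

1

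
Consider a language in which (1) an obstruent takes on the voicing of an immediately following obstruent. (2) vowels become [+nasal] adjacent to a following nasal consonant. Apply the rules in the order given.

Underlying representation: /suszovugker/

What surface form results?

Rule 1: /s/ before /z/ (voiced) → [z]
Rule 1: /g/ before /k/ (voiceless) → [k]
After rule 1: suzzovukker
Rule 2: no segment meets the rule's conditions; no change.

[suzzovukker]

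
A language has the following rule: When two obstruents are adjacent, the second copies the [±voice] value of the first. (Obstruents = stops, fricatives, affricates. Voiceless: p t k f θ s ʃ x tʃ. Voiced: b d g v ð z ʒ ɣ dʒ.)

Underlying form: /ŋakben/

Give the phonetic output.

[ŋakpen]

/b/ after /k/ (voiceless) → [p]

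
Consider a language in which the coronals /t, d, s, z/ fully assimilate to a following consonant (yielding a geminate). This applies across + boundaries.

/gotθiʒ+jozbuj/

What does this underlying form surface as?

/t/ before /θ/ → [θ] (total assimilation)
/z/ before /b/ → [b] (total assimilation)

[goθθiʒ+jobbuj]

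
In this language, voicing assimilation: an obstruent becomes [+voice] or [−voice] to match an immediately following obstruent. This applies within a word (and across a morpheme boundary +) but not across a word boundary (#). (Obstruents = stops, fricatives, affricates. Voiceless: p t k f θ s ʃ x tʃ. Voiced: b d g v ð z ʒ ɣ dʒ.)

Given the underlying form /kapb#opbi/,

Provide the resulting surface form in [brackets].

/p/ before /b/ (voiced) → [b]
/p/ before /b/ (voiced) → [b]

[kabb#obbi]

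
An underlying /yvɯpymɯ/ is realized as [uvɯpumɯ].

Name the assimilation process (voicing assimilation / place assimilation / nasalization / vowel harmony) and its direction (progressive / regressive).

/y/→[u] /y/→[u].
Vowels agree with the last vowel, so the harmony is regressive.

vowel harmony, regressive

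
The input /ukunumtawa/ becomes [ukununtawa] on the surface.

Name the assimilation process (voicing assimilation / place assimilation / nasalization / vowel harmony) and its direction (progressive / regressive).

/m/→[n].
Each target copies a feature from the following segment, so the direction is regressive.

place assimilation, regressive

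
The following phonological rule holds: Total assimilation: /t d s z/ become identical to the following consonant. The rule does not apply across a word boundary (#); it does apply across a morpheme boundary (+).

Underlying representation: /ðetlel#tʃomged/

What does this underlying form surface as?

[ðellel#tʃomged]

/t/ before /l/ → [l] (total assimilation)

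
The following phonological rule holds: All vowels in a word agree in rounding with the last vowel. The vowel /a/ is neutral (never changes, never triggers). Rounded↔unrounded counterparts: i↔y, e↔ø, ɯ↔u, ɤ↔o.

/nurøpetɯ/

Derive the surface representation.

/u/ harmonizes with /ɯ/ ([-round]) → [ɯ]
/ø/ harmonizes with /ɯ/ ([-round]) → [e]

[nɯrepetɯ]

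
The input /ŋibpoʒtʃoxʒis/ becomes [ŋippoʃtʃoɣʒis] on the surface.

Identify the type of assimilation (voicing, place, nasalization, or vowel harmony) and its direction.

/b/→[p] /ʒ/→[ʃ] /x/→[ɣ].
Each target copies a feature from the following segment, so the direction is regressive.

voicing assimilation, regressive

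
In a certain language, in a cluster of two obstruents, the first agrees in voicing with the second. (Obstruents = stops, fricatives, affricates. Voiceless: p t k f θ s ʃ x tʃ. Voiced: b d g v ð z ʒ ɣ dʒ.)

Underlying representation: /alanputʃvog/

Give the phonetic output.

[alanpudʒvog]

/tʃ/ before /v/ (voiced) → [dʒ]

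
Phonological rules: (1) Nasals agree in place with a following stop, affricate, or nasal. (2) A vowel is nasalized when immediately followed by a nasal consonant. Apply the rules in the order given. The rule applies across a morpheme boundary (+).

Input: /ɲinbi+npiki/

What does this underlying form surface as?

Rule 1: /n/ before /b/ (labial) → [m]
Rule 1: /n/ before /p/ (labial) → [m]
After rule 1: ɲimbi+mpiki
Rule 2: /i/ before nasal /m/ → [ĩ]
Rule 2: /i/ before nasal /m/ → [ĩ]

[ɲĩmbĩ+mpiki]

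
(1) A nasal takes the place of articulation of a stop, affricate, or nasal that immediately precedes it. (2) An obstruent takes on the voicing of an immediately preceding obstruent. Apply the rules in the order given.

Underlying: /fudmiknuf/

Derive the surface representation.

Rule 1: /m/ after /d/ (alveolar) → [n]
Rule 1: /n/ after /k/ (velar) → [ŋ]
After rule 1: fudnikŋuf
Rule 2: no segment meets the rule's conditions; no change.

[fudnikŋuf]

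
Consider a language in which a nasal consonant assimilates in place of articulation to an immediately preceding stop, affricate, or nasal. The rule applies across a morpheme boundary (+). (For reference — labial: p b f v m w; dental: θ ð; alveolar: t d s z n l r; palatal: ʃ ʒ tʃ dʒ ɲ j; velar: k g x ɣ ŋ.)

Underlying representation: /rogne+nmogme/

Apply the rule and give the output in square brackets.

[rogŋe+nnogŋe]

/n/ after /g/ (velar) → [ŋ]
/m/ after /n/ (alveolar) → [n]
/m/ after /g/ (velar) → [ŋ]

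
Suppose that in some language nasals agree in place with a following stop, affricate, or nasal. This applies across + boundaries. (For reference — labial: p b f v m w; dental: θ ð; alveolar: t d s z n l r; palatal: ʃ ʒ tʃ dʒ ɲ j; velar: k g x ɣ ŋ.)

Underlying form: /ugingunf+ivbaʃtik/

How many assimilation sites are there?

/n/ before /g/ (velar) → [ŋ]
1 segment changes.

1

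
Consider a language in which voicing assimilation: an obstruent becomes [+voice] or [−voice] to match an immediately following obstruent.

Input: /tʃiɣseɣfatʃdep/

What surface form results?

[tʃixsexfadʒdep]

/ɣ/ before /s/ (voiceless) → [x]
/ɣ/ before /f/ (voiceless) → [x]
/tʃ/ before /d/ (voiced) → [dʒ]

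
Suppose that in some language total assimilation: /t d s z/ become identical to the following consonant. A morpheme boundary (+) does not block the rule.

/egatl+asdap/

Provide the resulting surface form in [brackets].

/t/ before /l/ → [l] (total assimilation)
/s/ before /d/ → [d] (total assimilation)

[egall+addap]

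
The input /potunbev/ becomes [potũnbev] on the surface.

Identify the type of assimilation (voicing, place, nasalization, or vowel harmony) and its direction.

nasalization, regressive

/u/→[ũ].
Each target copies a feature from the following segment, so the direction is regressive.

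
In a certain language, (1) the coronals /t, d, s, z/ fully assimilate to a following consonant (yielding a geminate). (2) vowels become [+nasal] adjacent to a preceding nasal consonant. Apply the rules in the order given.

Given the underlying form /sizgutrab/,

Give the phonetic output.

[siggurrab]

Rule 1: /z/ before /g/ → [g] (total assimilation)
Rule 1: /t/ before /r/ → [r] (total assimilation)
After rule 1: siggurrab
Rule 2: no segment meets the rule's conditions; no change.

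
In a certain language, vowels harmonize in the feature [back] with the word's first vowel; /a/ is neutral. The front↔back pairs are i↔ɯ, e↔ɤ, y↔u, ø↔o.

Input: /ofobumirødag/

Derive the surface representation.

[ofobumɯrodag]

/i/ harmonizes with /o/ ([+back]) → [ɯ]
/ø/ harmonizes with /o/ ([+back]) → [o]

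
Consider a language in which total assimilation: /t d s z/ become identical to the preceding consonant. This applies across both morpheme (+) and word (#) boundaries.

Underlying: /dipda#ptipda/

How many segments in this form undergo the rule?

3

/d/ after /p/ → [p] (total assimilation)
/t/ after /p/ → [p] (total assimilation)
/d/ after /p/ → [p] (total assimilation)
3 segments change.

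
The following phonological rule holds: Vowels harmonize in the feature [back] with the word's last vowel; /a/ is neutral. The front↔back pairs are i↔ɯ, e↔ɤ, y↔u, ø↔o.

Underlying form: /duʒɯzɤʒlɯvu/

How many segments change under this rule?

0

No segment meets the rule's conditions.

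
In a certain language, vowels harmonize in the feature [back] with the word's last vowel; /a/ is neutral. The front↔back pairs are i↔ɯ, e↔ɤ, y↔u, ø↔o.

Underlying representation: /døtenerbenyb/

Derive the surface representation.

no segment meets the rule's conditions; no change.

[døtenerbenyb]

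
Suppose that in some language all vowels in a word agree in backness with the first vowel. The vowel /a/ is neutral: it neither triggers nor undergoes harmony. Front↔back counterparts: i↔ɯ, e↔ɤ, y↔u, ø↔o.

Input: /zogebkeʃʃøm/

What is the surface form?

/e/ harmonizes with /o/ ([+back]) → [ɤ]
/e/ harmonizes with /o/ ([+back]) → [ɤ]
/ø/ harmonizes with /o/ ([+back]) → [o]

[zogɤbkɤʃʃom]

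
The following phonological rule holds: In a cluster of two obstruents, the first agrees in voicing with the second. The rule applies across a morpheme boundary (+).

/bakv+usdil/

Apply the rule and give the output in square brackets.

[bagv+uzdil]

/k/ before /v/ (voiced) → [g]
/s/ before /d/ (voiced) → [z]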